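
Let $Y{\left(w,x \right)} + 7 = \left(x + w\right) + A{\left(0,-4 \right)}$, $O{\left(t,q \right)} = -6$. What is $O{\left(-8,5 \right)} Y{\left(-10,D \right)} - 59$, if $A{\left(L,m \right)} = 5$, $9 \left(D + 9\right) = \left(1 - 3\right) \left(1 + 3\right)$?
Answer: $\frac{217}{3} \approx 72.333$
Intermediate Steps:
$D = - \frac{89}{9}$ ($D = -9 + \frac{\left(1 - 3\right) \left(1 + 3\right)}{9} = -9 + \frac{\left(-2\right) 4}{9} = -9 + \frac{1}{9} \left(-8\right) = -9 - \frac{8}{9} = - \frac{89}{9} \approx -9.8889$)
$Y{\left(w,x \right)} = -2 + w + x$ ($Y{\left(w,x \right)} = -7 + \left(\left(x + w\right) + 5\right) = -7 + \left(\left(w + x\right) + 5\right) = -7 + \left(5 + w + x\right) = -2 + w + x$)
$O{\left(-8,5 \right)} Y{\left(-10,D \right)} - 59 = - 6 \left(-2 - 10 - \frac{89}{9}\right) - 59 = \left(-6\right) \left(- \frac{197}{9}\right) - 59 = \frac{394}{3} - 59 = \frac{217}{3}$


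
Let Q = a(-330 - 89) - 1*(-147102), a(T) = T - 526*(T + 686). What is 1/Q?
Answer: 1/6241 ≈ 0.00016023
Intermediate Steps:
a(T) = -360836 - 525*T (a(T) = T - 526*(686 + T) = T + (-360836 - 526*T) = -360836 - 525*T)
Q = 6241 (Q = (-360836 - 525*(-330 - 89)) - 1*(-147102) = (-360836 - 525*(-419)) + 147102 = (-360836 + 219975) + 147102 = -140861 + 147102 = 6241)
1/Q = 1/6241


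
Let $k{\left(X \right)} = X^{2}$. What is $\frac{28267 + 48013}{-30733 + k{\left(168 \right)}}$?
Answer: $- \frac{76280}{2509} \approx -30.403$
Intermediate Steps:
$\frac{28267 + 48013}{-30733 + k{\left(168 \right)}} = \frac{28267 + 48013}{-30733 + 168^{2}} = \frac{76280}{-30733 + 28224} = \frac{76280}{-2509} = 76280 \left(- \frac{1}{2509}\right) = - \frac{76280}{2509}$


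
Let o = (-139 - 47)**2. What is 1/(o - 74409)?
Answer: -1/39813 ≈ -2.5117e-5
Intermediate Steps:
o = 34596 (o = (-186)**2 = 34596)
1/(o - 74409) = 1/(34596 - 74409) = 1/(-39813) = -1/39813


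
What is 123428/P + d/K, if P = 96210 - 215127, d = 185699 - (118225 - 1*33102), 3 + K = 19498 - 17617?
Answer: 1954733068/37221021 ≈ 52.517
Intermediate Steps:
K = 1878 (K = -3 + (19498 - 17617) = -3 + 1881 = 1878)
d = 100576 (d = 185699 - (118225 - 33102) = 185699 - 1*85123 = 185699 - 85123 = 100576)
P = -118917
123428/P + d/K = 123428/(-118917) + 100576/1878 = 123428*(-1/118917) + 100576*(1/1878) = -123428/118917 + 50288/939 = 1954733068/37221021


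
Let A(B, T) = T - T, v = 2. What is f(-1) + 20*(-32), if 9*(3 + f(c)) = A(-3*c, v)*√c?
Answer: -643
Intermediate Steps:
A(B, T) = 0
f(c) = -3 (f(c) = -3 + (0*√c)/9 = -3 + (⅑)*0 = -3 + 0 = -3)
f(-1) + 20*(-32) = -3 + 20*(-32) = -3 - 640 = -643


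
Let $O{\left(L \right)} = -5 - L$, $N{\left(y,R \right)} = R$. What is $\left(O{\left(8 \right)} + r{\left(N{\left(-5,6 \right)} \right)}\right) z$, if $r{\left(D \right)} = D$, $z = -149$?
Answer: $1043$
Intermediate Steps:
$\left(O{\left(8 \right)} + r{\left(N{\left(-5,6 \right)} \right)}\right) z = \left(\left(-5 - 8\right) + 6\right) \left(-149\right) = \left(-13 + 6\right) \left(-149\right) = \left(-7\right) \left(-149\right) = 1043$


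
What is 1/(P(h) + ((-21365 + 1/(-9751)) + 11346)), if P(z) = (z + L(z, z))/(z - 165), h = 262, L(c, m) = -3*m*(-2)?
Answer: -945847/9458557856 ≈ -9.9999e-5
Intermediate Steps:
L(c, m) = 6*m
P(z) = 7*z/(-165 + z) (P(z) = (z + 6*z)/(z - 165) = (7*z)/(-165 + z) = 7*z/(-165 + z))
1/(P(h) + ((-21365 + 1/(-9751)) + 11346)) = 1/(7*262/(-165 + 262) + ((-21365 + 1/(-9751)) + 11346)) = 1/(7*262/97 + ((-21365 - 1/9751) + 11346)) = 1/(7*262*(1/97) + (-208330116/9751 + 11346)) = 1/(1834/97 - 97695270/9751) = 1/(-9458557856/945847) = -945847/9458557856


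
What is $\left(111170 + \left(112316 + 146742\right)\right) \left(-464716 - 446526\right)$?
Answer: $-337367303176$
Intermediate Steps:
$\left(111170 + \left(112316 + 146742\right)\right) \left(-464716 - 446526\right) = \left(111170 + 259058\right) \left(-911242\right) = 370228 \left(-911242\right) = -337367303176$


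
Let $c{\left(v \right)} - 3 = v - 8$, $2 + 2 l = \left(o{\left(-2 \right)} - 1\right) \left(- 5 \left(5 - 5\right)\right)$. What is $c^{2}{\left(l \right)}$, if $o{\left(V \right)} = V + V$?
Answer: $36$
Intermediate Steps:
$o{\left(V \right)} = 2 V$
$l = -1$ ($l = -1 + \frac{\left(2 \left(-2\right) - 1\right) \left(- 5 \left(5 - 5\right)\right)}{2} = -1 + \frac{\left(-4 - 1\right) \left(\left(-5\right) 0\right)}{2} = -1 + \frac{\left(-5\right) 0}{2} = -1 + \frac{1}{2} \cdot 0 = -1 + 0 = -1$)
$c{\left(v \right)} = -5 + v$ ($c{\left(v \right)} = 3 + \left(v - 8\right) = 3 + \left(-8 + v\right) = -5 + v$)
$c^{2}{\left(l \right)} = \left(-5 - 1\right)^{2} = \left(-6\right)^{2} = 36$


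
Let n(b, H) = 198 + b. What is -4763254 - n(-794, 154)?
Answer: -4762658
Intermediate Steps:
-4763254 - n(-794, 154) = -4763254 - (198 - 794) = -4763254 - 1*(-596) = -4763254 + 596 = -4762658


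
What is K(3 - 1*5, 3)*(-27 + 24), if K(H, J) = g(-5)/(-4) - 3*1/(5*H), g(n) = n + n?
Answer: -42/5 ≈ -8.4000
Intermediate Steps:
g(n) = 2*n
K(H, J) = 5/2 - 3/(5*H) (K(H, J) = (2*(-5))/(-4) - 3*1/(5*H) = -10*(-¼) - 3*1/(5*H) = 5/2 - 3/(5*H))
K(3 - 1*5, 3)*(-27 + 24) = ((-6 + 25*(3 - 1*5))/(10*(3 - 1*5)))*(-27 + 24) = ((-6 + 25*(3 - 5))/(10*(3 - 5)))*(-3) = ((⅒)*(-6 + 25*(-2))/(-2))*(-3) = ((⅒)*(-½)*(-6 - 50))*(-3) = ((⅒)*(-½)*(-56))*(-3) = (14/5)*(-3) = -42/5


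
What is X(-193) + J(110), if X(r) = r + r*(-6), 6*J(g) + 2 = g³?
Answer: 222798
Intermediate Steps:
J(g) = -⅓ + g³/6
X(r) = -5*r (X(r) = r - 6*r = -5*r)
X(-193) + J(110) = -5*(-193) + (-⅓ + (⅙)*110³) = 965 + (-⅓ + (⅙)*1331000) = 965 + (-⅓ + 665500/3) = 965 + 221833 = 222798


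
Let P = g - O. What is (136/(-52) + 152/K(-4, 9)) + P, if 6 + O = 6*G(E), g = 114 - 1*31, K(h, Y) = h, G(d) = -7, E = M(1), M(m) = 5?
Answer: 1175/13 ≈ 90.385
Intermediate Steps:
E = 5
g = 83 (g = 114 - 31 = 83)
O = -48 (O = -6 + 6*(-7) = -6 - 42 = -48)
P = 131 (P = 83 - 1*(-48) = 83 + 48 = 131)
(136/(-52) + 152/K(-4, 9)) + P = (136/(-52) + 152/(-4)) + 131 = (136*(-1/52) + 152*(-¼)) + 131 = (-34/13 - 38) + 131 = -528/13 + 131 = 1175/13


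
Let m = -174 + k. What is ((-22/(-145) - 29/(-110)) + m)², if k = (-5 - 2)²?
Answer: 6317865225/407044 ≈ 15521.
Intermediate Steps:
k = 49 (k = (-7)² = 49)
m = -125 (m = -174 + 49 = -125)
((-22/(-145) - 29/(-110)) + m)² = ((-22/(-145) - 29/(-110)) - 125)² = ((-22*(-1/145) - 29*(-1/110)) - 125)² = ((22/145 + 29/110) - 125)² = (265/638 - 125)² = (-79485/638)² = 6317865225/407044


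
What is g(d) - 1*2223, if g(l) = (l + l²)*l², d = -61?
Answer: 13616637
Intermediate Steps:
g(l) = l²*(l + l²)
g(d) - 1*2223 = (-61)³*(1 - 61) - 1*2223 = -226981*(-60) - 2223 = 13618860 - 2223 = 13616637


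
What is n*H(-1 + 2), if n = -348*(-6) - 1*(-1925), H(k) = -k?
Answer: -4013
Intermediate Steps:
n = 4013 (n = 2088 + 1925 = 4013)
n*H(-1 + 2) = 4013*(-(-1 + 2)) = 4013*(-1*1) = 4013*(-1) = -4013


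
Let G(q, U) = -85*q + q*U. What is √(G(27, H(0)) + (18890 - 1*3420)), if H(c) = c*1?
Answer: 5*√527 ≈ 114.78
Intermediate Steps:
H(c) = c
G(q, U) = -85*q + U*q
√(G(27, H(0)) + (18890 - 1*3420)) = √(27*(-85 + 0) + (18890 - 1*3420)) = √(27*(-85) + (18890 - 3420)) = √(-2295 + 15470) = √13175 = 5*√527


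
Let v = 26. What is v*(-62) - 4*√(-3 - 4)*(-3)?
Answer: -1612 + 12*I*√7 ≈ -1612.0 + 31.749*I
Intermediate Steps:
v*(-62) - 4*√(-3 - 4)*(-3) = 26*(-62) - 4*√(-3 - 4)*(-3) = -1612 - 4*I*√7*(-3) = -1612 + 12*I*√7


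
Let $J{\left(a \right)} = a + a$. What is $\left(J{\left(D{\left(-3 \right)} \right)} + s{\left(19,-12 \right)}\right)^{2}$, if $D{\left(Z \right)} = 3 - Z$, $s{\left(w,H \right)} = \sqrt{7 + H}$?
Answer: $\left(12 + i \sqrt{5}\right)^{2} \approx 139.0 + 53.666 i$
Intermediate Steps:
$J{\left(a \right)} = 2 a$
$\left(J{\left(D{\left(-3 \right)} \right)} + s{\left(19,-12 \right)}\right)^{2} = \left(2 \left(3 - -3\right) + \sqrt{7 - 12}\right)^{2} = \left(2 \left(3 + 3\right) + \sqrt{-5}\right)^{2} = \left(2 \cdot 6 + i \sqrt{5}\right)^{2} = \left(12 + i \sqrt{5}\right)^{2}$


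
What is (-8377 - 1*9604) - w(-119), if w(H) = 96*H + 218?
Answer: -6775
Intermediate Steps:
w(H) = 218 + 96*H
(-8377 - 1*9604) - w(-119) = (-8377 - 1*9604) - (218 + 96*(-119)) = (-8377 - 9604) - (218 - 11424) = -17981 - 1*(-11206) = -17981 + 11206 = -6775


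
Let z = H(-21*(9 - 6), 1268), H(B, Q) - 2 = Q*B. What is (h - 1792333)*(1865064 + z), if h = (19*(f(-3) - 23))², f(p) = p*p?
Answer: -3073328272014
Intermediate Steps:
f(p) = p²
h = 70756 (h = (19*((-3)² - 23))² = (19*(9 - 23))² = (19*(-14))² = (-266)² = 70756)
H(B, Q) = 2 + B*Q (H(B, Q) = 2 + Q*B = 2 + B*Q)
z = -79882 (z = 2 - 21*(9 - 6)*1268 = 2 - 21*3*1268 = 2 - 63*1268 = 2 - 79884 = -79882)
(h - 1792333)*(1865064 + z) = (70756 - 1792333)*(1865064 - 79882) = -1721577*1785182 = -3073328272014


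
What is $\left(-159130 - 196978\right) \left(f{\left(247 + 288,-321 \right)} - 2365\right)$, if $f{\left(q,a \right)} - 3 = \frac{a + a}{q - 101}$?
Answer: $\frac{182638890500}{217} \approx 8.4165 \cdot 10^{8}$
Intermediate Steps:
$f{\left(q,a \right)} = 3 + \frac{2 a}{-101 + q}$ ($f{\left(q,a \right)} = 3 + \frac{a + a}{q - 101} = 3 + \frac{2 a}{-101 + q}$)
$\left(-159130 - 196978\right) \left(f{\left(247 + 288,-321 \right)} - 2365\right) = \left(-159130 - 196978\right) \left(\frac{-303 + 2 \left(-321\right) + 3 \left(247 + 288\right)}{-101 + \left(247 + 288\right)} - 2365\right) = - 356108 \left(\frac{-303 - 642 + 3 \cdot 535}{-101 + 535} - 2365\right) = - 356108 \left(\frac{-303 - 642 + 1605}{434} - 2365\right) = - 356108 \left(\frac{1}{434} \cdot 660 - 2365\right) = - 356108 \left(\frac{330}{217} - 2365\right) = \left(-356108\right) \left(- \frac{512875}{217}\right) = \frac{182638890500}{217}$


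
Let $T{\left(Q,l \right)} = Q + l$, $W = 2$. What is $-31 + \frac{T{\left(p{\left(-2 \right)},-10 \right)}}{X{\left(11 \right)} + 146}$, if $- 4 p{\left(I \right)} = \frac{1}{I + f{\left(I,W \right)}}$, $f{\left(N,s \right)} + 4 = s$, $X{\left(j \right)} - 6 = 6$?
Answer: $- \frac{78527}{2528} \approx -31.063$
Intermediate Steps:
$X{\left(j \right)} = 12$ ($X{\left(j \right)} = 6 + 6 = 12$)
$f{\left(N,s \right)} = -4 + s$
$p{\left(I \right)} = - \frac{1}{4 \left(-2 + I\right)}$ ($p{\left(I \right)} = - \frac{1}{4 \left(I + \left(-4 + 2\right)\right)} = - \frac{1}{4 \left(I - 2\right)} = - \frac{1}{4 \left(-2 + I\right)}$)
$-31 + \frac{T{\left(p{\left(-2 \right)},-10 \right)}}{X{\left(11 \right)} + 146} = -31 + \frac{- \frac{1}{-8 + 4 \left(-2\right)} - 10}{12 + 146} = -31 + \frac{- \frac{1}{-8 - 8} - 10}{158} = -31 + \frac{- \frac{1}{-16} - 10}{158} = -31 + \frac{\left(-1\right) \left(- \frac{1}{16}\right) - 10}{158} = -31 + \frac{\frac{1}{16} - 10}{158} = -31 + \frac{1}{158} \left(- \frac{159}{16}\right) = -31 - \frac{159}{2528} = - \frac{78527}{2528}$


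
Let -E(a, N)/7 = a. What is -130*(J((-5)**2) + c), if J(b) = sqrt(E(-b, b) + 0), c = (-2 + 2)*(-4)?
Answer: -650*sqrt(7) ≈ -1719.7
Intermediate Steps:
E(a, N) = -7*a
c = 0 (c = 0*(-4) = 0)
J(b) = sqrt(7)*sqrt(b) (J(b) = sqrt(-(-7)*b + 0) = sqrt(7*b + 0) = sqrt(7*b) = sqrt(7)*sqrt(b))
-130*(J((-5)**2) + c) = -130*(sqrt(7)*sqrt((-5)**2) + 0) = -130*(sqrt(7)*sqrt(25) + 0) = -130*(sqrt(7)*5 + 0) = -130*(5*sqrt(7) + 0) = -650*sqrt(7)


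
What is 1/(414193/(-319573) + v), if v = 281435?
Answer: 319573/89938613062 ≈ 3.5532e-6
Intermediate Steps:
1/(414193/(-319573) + v) = 1/(414193/(-319573) + 281435) = 1/(414193*(-1/319573) + 281435) = 1/(-414193/319573 + 281435) = 1/(89938613062/319573) = 319573/89938613062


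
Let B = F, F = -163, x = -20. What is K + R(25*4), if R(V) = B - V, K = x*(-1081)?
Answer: 21357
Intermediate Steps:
B = -163
K = 21620 (K = -20*(-1081) = 21620)
R(V) = -163 - V
K + R(25*4) = 21620 + (-163 - 25*4) = 21620 + (-163 - 1*100) = 21620 + (-163 - 100) = 21620 - 263 = 21357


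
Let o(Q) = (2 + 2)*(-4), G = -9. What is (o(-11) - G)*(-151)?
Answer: 1057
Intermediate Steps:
o(Q) = -16 (o(Q) = 4*(-4) = -16)
(o(-11) - G)*(-151) = (-16 - 1*(-9))*(-151) = (-16 + 9)*(-151) = -7*(-151) = 1057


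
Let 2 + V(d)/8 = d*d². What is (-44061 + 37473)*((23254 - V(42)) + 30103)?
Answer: 3553112628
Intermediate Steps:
V(d) = -16 + 8*d³ (V(d) = -16 + 8*(d*d²) = -16 + 8*d³)
(-44061 + 37473)*((23254 - V(42)) + 30103) = (-44061 + 37473)*((23254 - (-16 + 8*42³)) + 30103) = -6588*((23254 - (-16 + 8*74088)) + 30103) = -6588*((23254 - (-16 + 592704)) + 30103) = -6588*((23254 - 1*592688) + 30103) = -6588*((23254 - 592688) + 30103) = -6588*(-569434 + 30103) = -6588*(-539331) = 3553112628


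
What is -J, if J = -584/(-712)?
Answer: -73/89 ≈ -0.82022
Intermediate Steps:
J = 73/89 (J = -584*(-1/712) = 73/89 ≈ 0.82022)
-J = -1*73/89 = -73/89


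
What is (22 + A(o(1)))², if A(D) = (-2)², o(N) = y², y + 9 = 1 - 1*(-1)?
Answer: 676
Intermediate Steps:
y = -7 (y = -9 + (1 - 1*(-1)) = -9 + (1 + 1) = -9 + 2 = -7)
o(N) = 49 (o(N) = (-7)² = 49)
A(D) = 4
(22 + A(o(1)))² = (22 + 4)² = 26² = 676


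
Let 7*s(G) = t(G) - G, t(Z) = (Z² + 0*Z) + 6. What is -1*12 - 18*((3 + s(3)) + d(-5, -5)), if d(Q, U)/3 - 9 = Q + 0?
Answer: -2190/7 ≈ -312.86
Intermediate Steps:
d(Q, U) = 27 + 3*Q (d(Q, U) = 27 + 3*(Q + 0) = 27 + 3*Q)
t(Z) = 6 + Z² (t(Z) = (Z² + 0) + 6 = Z² + 6 = 6 + Z²)
s(G) = 6/7 - G/7 + G²/7 (s(G) = ((6 + G²) - G)/7 = (6 + G² - G)/7 = 6/7 - G/7 + G²/7)
-1*12 - 18*((3 + s(3)) + d(-5, -5)) = -1*12 - 18*((3 + (6/7 - ⅐*3 + (⅐)*3²)) + (27 + 3*(-5))) = -12 - 18*((3 + (6/7 - 3/7 + (⅐)*9)) + (27 - 15)) = -12 - 18*((3 + (6/7 - 3/7 + 9/7)) + 12) = -12 - 18*((3 + 12/7) + 12) = -12 - 18*(33/7 + 12) = -12 - 18*117/7 = -12 - 2106/7 = -2190/7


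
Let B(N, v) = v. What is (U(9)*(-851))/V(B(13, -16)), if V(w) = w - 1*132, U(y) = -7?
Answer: -161/4 ≈ -40.250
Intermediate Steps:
V(w) = -132 + w (V(w) = w - 132 = -132 + w)
(U(9)*(-851))/V(B(13, -16)) = (-7*(-851))/(-132 - 16) = 5957/(-148) = 5957*(-1/148) = -161/4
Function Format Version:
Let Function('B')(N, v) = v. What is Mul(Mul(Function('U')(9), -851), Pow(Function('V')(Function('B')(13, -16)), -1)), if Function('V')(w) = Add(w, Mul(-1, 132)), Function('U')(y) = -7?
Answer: Rational(-161, 4) ≈ -40.250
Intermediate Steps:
Function('V')(w) = Add(-132, w) (Function('V')(w) = Add(w, -132) = Add(-132, w))
Mul(Mul(Function('U')(9), -851), Pow(Function('V')(Function('B')(13, -16)), -1)) = Mul(Mul(-7, -851), Pow(Add(-132, -16), -1)) = Mul(5957, Pow(-148, -1)) = Mul(5957, Rational(-1, 148)) = Rational(-161, 4)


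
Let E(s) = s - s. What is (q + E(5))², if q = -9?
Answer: 81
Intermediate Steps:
E(s) = 0
(q + E(5))² = (-9 + 0)² = (-9)² = 81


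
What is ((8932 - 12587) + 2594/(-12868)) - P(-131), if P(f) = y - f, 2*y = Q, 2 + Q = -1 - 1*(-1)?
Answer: -24353987/6434 ≈ -3785.2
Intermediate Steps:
Q = -2 (Q = -2 + (-1 - 1*(-1)) = -2 + (-1 + 1) = -2 + 0 = -2)
y = -1 (y = (1/2)*(-2) = -1)
P(f) = -1 - f
((8932 - 12587) + 2594/(-12868)) - P(-131) = ((8932 - 12587) + 2594/(-12868)) - (-1 - 1*(-131)) = (-3655 + 2594*(-1/12868)) - (-1 + 131) = (-3655 - 1297/6434) - 1*130 = -23517567/6434 - 130 = -24353987/6434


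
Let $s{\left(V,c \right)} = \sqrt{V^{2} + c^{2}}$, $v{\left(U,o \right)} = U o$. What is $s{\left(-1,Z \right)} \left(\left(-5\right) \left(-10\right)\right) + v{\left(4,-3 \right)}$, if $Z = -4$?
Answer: $-12 + 50 \sqrt{17} \approx 194.16$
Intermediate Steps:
$s{\left(-1,Z \right)} \left(\left(-5\right) \left(-10\right)\right) + v{\left(4,-3 \right)} = \sqrt{\left(-1\right)^{2} + \left(-4\right)^{2}} \left(\left(-5\right) \left(-10\right)\right) + 4 \left(-3\right) = \sqrt{1 + 16} \cdot 50 - 12 = \sqrt{17} \cdot 50 - 12 = 50 \sqrt{17} - 12 = -12 + 50 \sqrt{17}$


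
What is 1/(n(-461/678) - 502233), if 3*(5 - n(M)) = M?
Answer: -2034/1021531291 ≈ -1.9911e-6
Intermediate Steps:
n(M) = 5 - M/3
1/(n(-461/678) - 502233) = 1/((5 - (-461)/(3*678)) - 502233) = 1/((5 - ⅓*(-461/678)) - 502233) = 1/((5 + 461/2034) - 502233) = 1/(10631/2034 - 502233) = 1/(-1021531291/2034) = -2034/1021531291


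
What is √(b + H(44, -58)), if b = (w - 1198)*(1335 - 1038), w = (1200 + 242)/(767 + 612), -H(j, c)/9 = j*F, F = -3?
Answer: 6*I*√381953253/197 ≈ 595.24*I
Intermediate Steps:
H(j, c) = 27*j (H(j, c) = -9*j*(-3) = -(-27)*j = 27*j)
w = 206/197 (w = 1442/1379 = 1442*(1/1379) = 206/197 ≈ 1.0457)
b = -70032600/197 (b = (206/197 - 1198)*(1335 - 1038) = -235800/197*297 = -70032600/197 ≈ -3.5550e+5)
√(b + H(44, -58)) = √(-70032600/197 + 27*44) = √(-70032600/197 + 1188) = √(-69798564/197) = 6*I*√381953253/197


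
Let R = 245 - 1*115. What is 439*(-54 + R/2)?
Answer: 4829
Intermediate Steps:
R = 130 (R = 245 - 115 = 130)
439*(-54 + R/2) = 439*(-54 + 130/2) = 439*(-54 + 130*(½)) = 439*(-54 + 65) = 439*11 = 4829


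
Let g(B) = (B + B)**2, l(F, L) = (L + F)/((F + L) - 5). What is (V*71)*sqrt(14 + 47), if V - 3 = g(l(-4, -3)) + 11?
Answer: 39263*sqrt(61)/36 ≈ 8518.2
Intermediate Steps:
l(F, L) = (F + L)/(-5 + F + L)
g(B) = 4*B**2 (g(B) = (2*B)**2 = 4*B**2)
V = 553/36 (V = 3 + (4*((-4 - 3)/(-5 - 4 - 3))**2 + 11) = 3 + (4*(-7/(-12))**2 + 11) = 3 + (4*(-1/12*(-7))**2 + 11) = 3 + (4*(7/12)**2 + 11) = 3 + (4*(49/144) + 11) = 3 + (49/36 + 11) = 3 + 445/36 = 553/36 ≈ 15.361)
(V*71)*sqrt(14 + 47) = ((553/36)*71)*sqrt(14 + 47) = 39263*sqrt(61)/36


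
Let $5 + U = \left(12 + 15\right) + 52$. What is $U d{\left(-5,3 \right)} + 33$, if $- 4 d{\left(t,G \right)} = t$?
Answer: $\frac{251}{2} \approx 125.5$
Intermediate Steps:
$U = 74$ ($U = -5 + \left(\left(12 + 15\right) + 52\right) = -5 + \left(27 + 52\right) = -5 + 79 = 74$)
$d{\left(t,G \right)} = - \frac{t}{4}$
$U d{\left(-5,3 \right)} + 33 = 74 \left(\left(- \frac{1}{4}\right) \left(-5\right)\right) + 33 = 74 \cdot \frac{5}{4} + 33 = \frac{185}{2} + 33 = \frac{251}{2}$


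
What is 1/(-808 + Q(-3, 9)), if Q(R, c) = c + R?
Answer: -1/802 ≈ -0.0012469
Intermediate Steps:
Q(R, c) = R + c
1/(-808 + Q(-3, 9)) = 1/(-808 + (-3 + 9)) = 1/(-808 + 6) = 1/(-802) = -1/802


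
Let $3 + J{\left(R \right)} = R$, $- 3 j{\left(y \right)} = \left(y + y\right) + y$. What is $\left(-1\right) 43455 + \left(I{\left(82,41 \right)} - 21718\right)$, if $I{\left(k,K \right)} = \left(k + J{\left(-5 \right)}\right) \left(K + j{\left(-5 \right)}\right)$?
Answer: $-61769$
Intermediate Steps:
$j{\left(y \right)} = - y$ ($j{\left(y \right)} = - \frac{\left(y + y\right) + y}{3} = - \frac{2 y + y}{3} = - \frac{3 y}{3} = - y$)
$J{\left(R \right)} = -3 + R$
$I{\left(k,K \right)} = \left(-8 + k\right) \left(5 + K\right)$ ($I{\left(k,K \right)} = \left(k - 8\right) \left(K - -5\right) = \left(k - 8\right) \left(K + 5\right) = \left(-8 + k\right) \left(5 + K\right)$)
$\left(-1\right) 43455 + \left(I{\left(82,41 \right)} - 21718\right) = \left(-1\right) 43455 + \left(\left(-40 - 328 + 5 \cdot 82 + 41 \cdot 82\right) - 21718\right) = -43455 + \left(\left(-40 - 328 + 410 + 3362\right) - 21718\right) = -43455 + \left(3404 - 21718\right) = -43455 - 18314 = -61769$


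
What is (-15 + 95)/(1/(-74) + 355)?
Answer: 5920/26269 ≈ 0.22536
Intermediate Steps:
(-15 + 95)/(1/(-74) + 355) = 80/(-1/74 + 355) = 80/(26269/74) = 80*(74/26269) = 5920/26269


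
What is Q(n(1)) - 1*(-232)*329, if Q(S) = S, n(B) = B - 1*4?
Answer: 76325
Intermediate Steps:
n(B) = -4 + B (n(B) = B - 4 = -4 + B)
Q(n(1)) - 1*(-232)*329 = (-4 + 1) - 1*(-232)*329 = -3 + 232*329 = -3 + 76328 = 76325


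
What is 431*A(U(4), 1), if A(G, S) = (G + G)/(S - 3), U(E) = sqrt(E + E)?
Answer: -862*sqrt(2) ≈ -1219.1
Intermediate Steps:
U(E) = sqrt(2)*sqrt(E) (U(E) = sqrt(2*E) = sqrt(2)*sqrt(E))
A(G, S) = 2*G/(-3 + S) (A(G, S) = (2*G)/(-3 + S) = 2*G/(-3 + S))
431*A(U(4), 1) = 431*(2*(sqrt(2)*sqrt(4))/(-3 + 1)) = 431*(2*(sqrt(2)*2)/(-2)) = 431*(2*(2*sqrt(2))*(-1/2)) = 431*(-2*sqrt(2)) = -862*sqrt(2)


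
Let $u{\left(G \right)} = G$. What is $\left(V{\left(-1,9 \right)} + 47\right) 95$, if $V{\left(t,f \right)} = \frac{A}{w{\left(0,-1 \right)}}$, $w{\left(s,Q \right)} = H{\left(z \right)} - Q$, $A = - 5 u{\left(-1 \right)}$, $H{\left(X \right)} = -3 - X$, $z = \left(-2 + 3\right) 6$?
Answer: $\frac{35245}{8} \approx 4405.6$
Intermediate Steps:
$z = 6$ ($z = 1 \cdot 6 = 6$)
$A = 5$ ($A = \left(-5\right) \left(-1\right) = 5$)
$w{\left(s,Q \right)} = -9 - Q$ ($w{\left(s,Q \right)} = \left(-3 - 6\right) - Q = -9 - Q$)
$V{\left(t,f \right)} = - \frac{5}{8}$ ($V{\left(t,f \right)} = \frac{5}{-9 - -1} = \frac{5}{-9 + 1} = \frac{5}{-8} = 5 \left(- \frac{1}{8}\right) = - \frac{5}{8}$)
$\left(V{\left(-1,9 \right)} + 47\right) 95 = \left(- \frac{5}{8} + 47\right) 95 = \frac{371}{8} \cdot 95 = \frac{35245}{8}$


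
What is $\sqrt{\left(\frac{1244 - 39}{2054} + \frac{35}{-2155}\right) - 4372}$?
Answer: $\frac{i \sqrt{3425933317783574}}{885274} \approx 66.117 i$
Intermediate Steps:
$\sqrt{\left(\frac{1244 - 39}{2054} + \frac{35}{-2155}\right) - 4372} = \sqrt{\left(1205 \cdot \frac{1}{2054} + 35 \left(- \frac{1}{2155}\right)\right) - 4372} = \sqrt{\left(\frac{1205}{2054} - \frac{7}{431}\right) - 4372} = \sqrt{\frac{504977}{885274} - 4372} = \sqrt{- \frac{3869912951}{885274}} = \frac{i \sqrt{3425933317783574}}{885274}$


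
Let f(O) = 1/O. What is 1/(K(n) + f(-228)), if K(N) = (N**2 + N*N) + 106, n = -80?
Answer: 228/2942567 ≈ 7.7483e-5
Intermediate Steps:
K(N) = 106 + 2*N**2 (K(N) = (N**2 + N**2) + 106 = 2*N**2 + 106 = 106 + 2*N**2)
1/(K(n) + f(-228)) = 1/((106 + 2*(-80)**2) + 1/(-228)) = 1/((106 + 2*6400) - 1/228) = 1/((106 + 12800) - 1/228) = 1/(12906 - 1/228) = 1/(2942567/228) = 228/2942567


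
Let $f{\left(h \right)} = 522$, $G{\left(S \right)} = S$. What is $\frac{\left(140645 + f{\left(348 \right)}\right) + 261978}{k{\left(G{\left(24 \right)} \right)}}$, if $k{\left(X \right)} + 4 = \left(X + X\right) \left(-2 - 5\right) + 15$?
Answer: $- \frac{80629}{65} \approx -1240.4$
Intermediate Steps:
$k{\left(X \right)} = 11 - 14 X$ ($k{\left(X \right)} = -4 + \left(\left(X + X\right) \left(-2 - 5\right) + 15\right) = -4 + \left(2 X \left(-7\right) + 15\right) = -4 - \left(-15 + 14 X\right) = 11 - 14 X$)
$\frac{\left(140645 + f{\left(348 \right)}\right) + 261978}{k{\left(G{\left(24 \right)} \right)}} = \frac{\left(140645 + 522\right) + 261978}{11 - 336} = \frac{141167 + 261978}{11 - 336} = \frac{403145}{-325} = 403145 \left(- \frac{1}{325}\right) = - \frac{80629}{65}$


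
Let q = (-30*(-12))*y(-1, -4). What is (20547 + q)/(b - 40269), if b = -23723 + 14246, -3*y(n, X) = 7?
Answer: -6569/16582 ≈ -0.39615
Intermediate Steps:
y(n, X) = -7/3 (y(n, X) = -⅓*7 = -7/3)
b = -9477
q = -840 (q = -30*(-12)*(-7/3) = 360*(-7/3) = -840)
(20547 + q)/(b - 40269) = (20547 - 840)/(-9477 - 40269) = 19707/(-49746) = 19707*(-1/49746) = -6569/16582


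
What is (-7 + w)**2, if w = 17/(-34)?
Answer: 225/4 ≈ 56.250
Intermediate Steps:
w = -1/2 (w = 17*(-1/34) = -1/2 ≈ -0.50000)
(-7 + w)**2 = (-7 - 1/2)**2 = (-15/2)**2 = 225/4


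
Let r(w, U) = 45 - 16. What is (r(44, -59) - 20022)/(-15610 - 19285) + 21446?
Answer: 748378163/34895 ≈ 21447.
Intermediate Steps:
r(w, U) = 29
(r(44, -59) - 20022)/(-15610 - 19285) + 21446 = (29 - 20022)/(-15610 - 19285) + 21446 = -19993/(-34895) + 21446 = -19993*(-1/34895) + 21446 = 19993/34895 + 21446 = 748378163/34895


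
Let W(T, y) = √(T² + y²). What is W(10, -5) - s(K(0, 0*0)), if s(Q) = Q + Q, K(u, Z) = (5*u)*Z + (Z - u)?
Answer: 5*√5 ≈ 11.180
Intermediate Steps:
K(u, Z) = Z - u + 5*Z*u (K(u, Z) = 5*Z*u + (Z - u) = Z - u + 5*Z*u)
s(Q) = 2*Q
W(10, -5) - s(K(0, 0*0)) = √(10² + (-5)²) - 2*(0*0 - 1*0 + 5*(0*0)*0) = √(100 + 25) - 2*(0 + 0 + 5*0*0) = √125 - 2*(0 + 0 + 0) = 5*√5 - 2*0 = 5*√5 - 1*0 = 5*√5 + 0 = 5*√5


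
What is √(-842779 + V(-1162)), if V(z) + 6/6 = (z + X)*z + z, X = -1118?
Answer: 3*√200602 ≈ 1343.7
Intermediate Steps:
V(z) = -1 + z + z*(-1118 + z) (V(z) = -1 + ((z - 1118)*z + z) = -1 + ((-1118 + z)*z + z) = -1 + (z*(-1118 + z) + z) = -1 + (z + z*(-1118 + z)) = -1 + z + z*(-1118 + z))
√(-842779 + V(-1162)) = √(-842779 + (-1 + (-1162)² - 1117*(-1162))) = √(-842779 + (-1 + 1350244 + 1297954)) = √(-842779 + 2648197) = √1805418 = 3*√200602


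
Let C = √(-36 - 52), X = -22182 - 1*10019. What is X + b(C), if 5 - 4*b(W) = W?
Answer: -128799/4 - I*√22/2 ≈ -32200.0 - 2.3452*I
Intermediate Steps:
X = -32201 (X = -22182 - 10019 = -32201)
C = 2*I*√22 (C = √(-88) = 2*I*√22 ≈ 9.3808*I)
b(W) = 5/4 - W/4
X + b(C) = -32201 + (5/4 - I*√22/2) = -128799/4 - I*√22/2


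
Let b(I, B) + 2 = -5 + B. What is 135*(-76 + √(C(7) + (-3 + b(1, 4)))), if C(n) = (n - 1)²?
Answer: -10260 + 135*√30 ≈ -9520.6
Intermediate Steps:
b(I, B) = -7 + B (b(I, B) = -2 + (-5 + B) = -7 + B)
C(n) = (-1 + n)²
135*(-76 + √(C(7) + (-3 + b(1, 4)))) = 135*(-76 + √((-1 + 7)² + (-3 + (-7 + 4)))) = 135*(-76 + √(6² + (-3 - 3))) = 135*(-76 + √(36 - 6)) = 135*(-76 + √30) = -10260 + 135*√30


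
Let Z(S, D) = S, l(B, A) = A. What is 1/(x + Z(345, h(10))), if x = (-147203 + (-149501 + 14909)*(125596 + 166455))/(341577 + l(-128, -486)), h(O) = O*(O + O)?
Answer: -341091/39190199000 ≈ -8.7035e-6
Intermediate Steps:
h(O) = 2*O**2 (h(O) = O*(2*O) = 2*O**2)
x = -39307875395/341091 (x = (-147203 + (-149501 + 14909)*(125596 + 166455))/(341577 - 486) = (-147203 - 134592*292051)/341091 = (-147203 - 39307728192)*(1/341091) = -39307875395*1/341091 = -39307875395/341091 ≈ -1.1524e+5)
1/(x + Z(345, h(10))) = 1/(-39307875395/341091 + 345) = 1/(-39190199000/341091) = -341091/39190199000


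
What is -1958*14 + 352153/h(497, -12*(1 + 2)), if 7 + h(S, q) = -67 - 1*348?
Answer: -11920017/422 ≈ -28247.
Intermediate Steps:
h(S, q) = -422 (h(S, q) = -7 + (-67 - 1*348) = -7 + (-67 - 348) = -7 - 415 = -422)
-1958*14 + 352153/h(497, -12*(1 + 2)) = -1958*14 + 352153/(-422) = -27412 + 352153*(-1/422) = -27412 - 352153/422 = -11920017/422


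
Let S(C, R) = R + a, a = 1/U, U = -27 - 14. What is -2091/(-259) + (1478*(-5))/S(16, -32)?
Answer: 81219893/340067 ≈ 238.83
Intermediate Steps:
U = -41
a = -1/41 (a = 1/(-41) = -1/41 ≈ -0.024390)
S(C, R) = -1/41 + R (S(C, R) = R - 1/41 = -1/41 + R)
-2091/(-259) + (1478*(-5))/S(16, -32) = -2091/(-259) + (1478*(-5))/(-1/41 - 32) = -2091*(-1/259) - 7390/(-1313/41) = 2091/259 - 7390*(-41/1313) = 2091/259 + 302990/1313 = 81219893/340067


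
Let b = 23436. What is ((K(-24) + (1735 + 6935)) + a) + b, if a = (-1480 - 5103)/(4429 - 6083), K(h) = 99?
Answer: 53273653/1654 ≈ 32209.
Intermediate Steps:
a = 6583/1654 (a = -6583/(-1654) = -6583*(-1/1654) = 6583/1654 ≈ 3.9800)
((K(-24) + (1735 + 6935)) + a) + b = ((99 + (1735 + 6935)) + 6583/1654) + 23436 = ((99 + 8670) + 6583/1654) + 23436 = (8769 + 6583/1654) + 23436 = 14510509/1654 + 23436 = 53273653/1654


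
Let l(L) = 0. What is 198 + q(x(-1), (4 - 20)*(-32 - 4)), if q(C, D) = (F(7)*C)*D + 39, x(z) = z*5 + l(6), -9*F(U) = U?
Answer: 2477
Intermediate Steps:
F(U) = -U/9
x(z) = 5*z (x(z) = z*5 + 0 = 5*z + 0 = 5*z)
q(C, D) = 39 - 7*C*D/9 (q(C, D) = ((-1/9*7)*C)*D + 39 = (-7*C/9)*D + 39 = -7*C*D/9 + 39 = 39 - 7*C*D/9)
198 + q(x(-1), (4 - 20)*(-32 - 4)) = 198 + (39 - 7*5*(-1)*(4 - 20)*(-32 - 4)/9) = 198 + (39 - 7/9*(-5)*(-16*(-36))) = 198 + (39 - 7/9*(-5)*576) = 198 + (39 + 2240) = 198 + 2279 = 2477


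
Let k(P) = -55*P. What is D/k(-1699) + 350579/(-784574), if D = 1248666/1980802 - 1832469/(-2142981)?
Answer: -23175795571568648593549/51867834485553593963610 ≈ -0.44682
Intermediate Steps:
D = 1050937628914/707470175127 (D = 1248666*(1/1980802) - 1832469*(-1/2142981) = 624333/990401 + 610823/714327 = 1050937628914/707470175127 ≈ 1.4855)
D/k(-1699) + 350579/(-784574) = 1050937628914/(707470175127*((-55*(-1699)))) + 350579/(-784574) = (1050937628914/707470175127)/93445 + 350579*(-1/784574) = (1050937628914/707470175127)*(1/93445) - 350579/784574 = 1050937628914/66109550514742515 - 350579/784574 = -23175795571568648593549/51867834485553593963610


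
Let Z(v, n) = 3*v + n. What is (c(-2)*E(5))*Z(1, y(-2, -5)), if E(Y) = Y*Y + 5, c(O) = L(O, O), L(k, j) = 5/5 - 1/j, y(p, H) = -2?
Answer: 45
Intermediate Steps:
L(k, j) = 1 - 1/j (L(k, j) = 5*(⅕) - 1/j = 1 - 1/j)
Z(v, n) = n + 3*v
c(O) = (-1 + O)/O
E(Y) = 5 + Y² (E(Y) = Y² + 5 = 5 + Y²)
(c(-2)*E(5))*Z(1, y(-2, -5)) = (((-1 - 2)/(-2))*(5 + 5²))*(-2 + 3*1) = ((-½*(-3))*(5 + 25))*(-2 + 3) = ((3/2)*30)*1 = 45*1 = 45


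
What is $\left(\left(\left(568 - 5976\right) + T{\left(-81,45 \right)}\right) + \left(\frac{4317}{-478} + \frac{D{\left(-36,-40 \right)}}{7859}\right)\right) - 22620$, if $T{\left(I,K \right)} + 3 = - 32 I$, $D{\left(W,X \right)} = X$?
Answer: $- \frac{95598144701}{3756602} \approx -25448.0$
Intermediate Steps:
$T{\left(I,K \right)} = -3 - 32 I$
$\left(\left(\left(568 - 5976\right) + T{\left(-81,45 \right)}\right) + \left(\frac{4317}{-478} + \frac{D{\left(-36,-40 \right)}}{7859}\right)\right) - 22620 = \left(\left(\left(568 - 5976\right) - -2589\right) + \left(\frac{4317}{-478} - \frac{40}{7859}\right)\right) - 22620 = \left(\left(\left(568 - 5976\right) + \left(-3 + 2592\right)\right) + \left(4317 \left(- \frac{1}{478}\right) - \frac{40}{7859}\right)\right) - 22620 = \left(\left(-5408 + 2589\right) - \frac{33946423}{3756602}\right) - 22620 = \left(-2819 - \frac{33946423}{3756602}\right) - 22620 = - \frac{10623807461}{3756602} - 22620 = - \frac{95598144701}{3756602}$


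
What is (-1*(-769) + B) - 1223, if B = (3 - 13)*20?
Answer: -654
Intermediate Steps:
B = -200 (B = -10*20 = -200)
(-1*(-769) + B) - 1223 = (-1*(-769) - 200) - 1223 = (769 - 200) - 1223 = 569 - 1223 = -654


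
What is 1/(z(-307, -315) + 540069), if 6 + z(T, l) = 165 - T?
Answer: 1/540535 ≈ 1.8500e-6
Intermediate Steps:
z(T, l) = 159 - T (z(T, l) = -6 + (165 - T) = 159 - T)
1/(z(-307, -315) + 540069) = 1/((159 - 1*(-307)) + 540069) = 1/((159 + 307) + 540069) = 1/(466 + 540069) = 1/540535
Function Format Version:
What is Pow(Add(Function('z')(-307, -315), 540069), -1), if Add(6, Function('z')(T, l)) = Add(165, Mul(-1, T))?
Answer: Rational(1, 540535) ≈ 1.8500e-6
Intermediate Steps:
Function('z')(T, l) = Add(159, Mul(-1, T)) (Function('z')(T, l) = Add(-6, Add(165, Mul(-1, T))) = Add(159, Mul(-1, T)))
Pow(Add(Function('z')(-307, -315), 540069), -1) = Pow(Add(Add(159, Mul(-1, -307)), 540069), -1) = Pow(Add(Add(159, 307), 540069), -1) = Pow(Add(466, 540069), -1) = Pow(540535, -1) = Rational(1, 540535)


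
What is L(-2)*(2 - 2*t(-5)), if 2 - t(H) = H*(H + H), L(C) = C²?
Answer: 392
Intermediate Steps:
t(H) = 2 - 2*H² (t(H) = 2 - H*(H + H) = 2 - H*2*H = 2 - 2*H²)
L(-2)*(2 - 2*t(-5)) = (-2)²*(2 - 2*(2 - 2*(-5)²)) = 4*(2 - 2*(2 - 2*25)) = 4*(2 - 2*(2 - 50)) = 4*(2 - 2*(-48)) = 4*(2 + 96) = 4*98 = 392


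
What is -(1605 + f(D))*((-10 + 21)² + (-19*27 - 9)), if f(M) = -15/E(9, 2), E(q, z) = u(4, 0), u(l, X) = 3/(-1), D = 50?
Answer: 645610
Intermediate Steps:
u(l, X) = -3 (u(l, X) = 3*(-1) = -3)
E(q, z) = -3
f(M) = 5 (f(M) = -15/(-3) = -15*(-⅓) = 5)
-(1605 + f(D))*((-10 + 21)² + (-19*27 - 9)) = -(1605 + 5)*((-10 + 21)² + (-19*27 - 9)) = -1610*(11² + (-513 - 9)) = -1610*(121 - 522) = -1610*(-401) = -1*(-645610) = 645610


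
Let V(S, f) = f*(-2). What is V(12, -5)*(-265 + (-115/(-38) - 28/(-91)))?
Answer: -646315/247 ≈ -2616.7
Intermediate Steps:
V(S, f) = -2*f
V(12, -5)*(-265 + (-115/(-38) - 28/(-91))) = (-2*(-5))*(-265 + (-115/(-38) - 28/(-91))) = 10*(-265 + (-115*(-1/38) - 28*(-1/91))) = 10*(-265 + (115/38 + 4/13)) = 10*(-265 + 1647/494) = 10*(-129263/494) = -646315/247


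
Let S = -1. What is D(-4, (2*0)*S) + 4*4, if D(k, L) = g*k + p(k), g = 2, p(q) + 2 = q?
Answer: 2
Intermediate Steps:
p(q) = -2 + q
D(k, L) = -2 + 3*k (D(k, L) = 2*k + (-2 + k) = -2 + 3*k)
D(-4, (2*0)*S) + 4*4 = (-2 + 3*(-4)) + 4*4 = (-2 - 12) + 16 = -14 + 16 = 2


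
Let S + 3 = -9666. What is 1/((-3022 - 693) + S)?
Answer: -1/13384 ≈ -7.4716e-5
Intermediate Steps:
S = -9669 (S = -3 - 9666 = -9669)
1/((-3022 - 693) + S) = 1/((-3022 - 693) - 9669) = 1/(-3715 - 9669) = 1/(-13384) = -1/13384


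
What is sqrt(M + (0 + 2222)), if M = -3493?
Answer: I*sqrt(1271) ≈ 35.651*I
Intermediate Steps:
sqrt(M + (0 + 2222)) = sqrt(-3493 + (0 + 2222)) = sqrt(-3493 + 2222) = sqrt(-1271) = I*sqrt(1271)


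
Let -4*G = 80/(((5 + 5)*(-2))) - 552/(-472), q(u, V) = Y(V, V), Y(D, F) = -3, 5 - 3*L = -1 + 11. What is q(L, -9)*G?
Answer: -501/236 ≈ -2.1229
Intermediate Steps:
L = -5/3 (L = 5/3 - (-1 + 11)/3 = 5/3 - ⅓*10 = 5/3 - 10/3 = -5/3 ≈ -1.6667)
q(u, V) = -3
G = 167/236 (G = -(80/(((5 + 5)*(-2))) - 552/(-472))/4 = -(80/((10*(-2))) - 552*(-1/472))/4 = -(80/(-20) + 69/59)/4 = -(80*(-1/20) + 69/59)/4 = -(-4 + 69/59)/4 = -¼*(-167/59) = 167/236 ≈ 0.70763)
q(L, -9)*G = -3*167/236 = -501/236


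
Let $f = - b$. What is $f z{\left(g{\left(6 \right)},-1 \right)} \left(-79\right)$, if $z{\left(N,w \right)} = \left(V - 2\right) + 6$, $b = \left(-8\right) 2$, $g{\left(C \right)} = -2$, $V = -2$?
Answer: $-2528$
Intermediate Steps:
$b = -16$
$z{\left(N,w \right)} = 2$ ($z{\left(N,w \right)} = \left(-2 - 2\right) + 6 = -4 + 6 = 2$)
$f = 16$ ($f = \left(-1\right) \left(-16\right) = 16$)
$f z{\left(g{\left(6 \right)},-1 \right)} \left(-79\right) = 16 \cdot 2 \left(-79\right) = 32 \left(-79\right) = -2528$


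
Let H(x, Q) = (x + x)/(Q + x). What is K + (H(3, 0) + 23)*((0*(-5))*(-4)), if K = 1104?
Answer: 1104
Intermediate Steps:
H(x, Q) = 2*x/(Q + x) (H(x, Q) = (2*x)/(Q + x) = 2*x/(Q + x))
K + (H(3, 0) + 23)*((0*(-5))*(-4)) = 1104 + (2*3/(0 + 3) + 23)*((0*(-5))*(-4)) = 1104 + (2*3/3 + 23)*(0*(-4)) = 1104 + (2*3*(1/3) + 23)*0 = 1104 + (2 + 23)*0 = 1104 + 25*0 = 1104 + 0 = 1104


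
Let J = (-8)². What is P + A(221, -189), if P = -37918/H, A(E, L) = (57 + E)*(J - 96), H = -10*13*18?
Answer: -10389361/1170 ≈ -8879.8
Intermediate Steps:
J = 64
H = -2340 (H = -130*18 = -2340)
A(E, L) = -1824 - 32*E (A(E, L) = (57 + E)*(64 - 96) = (57 + E)*(-32) = -1824 - 32*E)
P = 18959/1170 (P = -37918/(-2340) = -37918*(-1/2340) = 18959/1170 ≈ 16.204)
P + A(221, -189) = 18959/1170 + (-1824 - 32*221) = 18959/1170 + (-1824 - 7072) = 18959/1170 - 8896 = -10389361/1170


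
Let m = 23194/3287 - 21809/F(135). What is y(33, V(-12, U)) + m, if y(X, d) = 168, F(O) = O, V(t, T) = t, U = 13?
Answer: 5994167/443745 ≈ 13.508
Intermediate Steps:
m = -68554993/443745 (m = 23194/3287 - 21809/135 = -68554993/443745 ≈ -154.49)
y(33, V(-12, U)) + m = 168 - 68554993/443745 = 5994167/443745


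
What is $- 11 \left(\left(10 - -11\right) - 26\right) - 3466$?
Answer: $-3411$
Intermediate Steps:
$- 11 \left(\left(10 - -11\right) - 26\right) - 3466 = - 11 \left(\left(10 + 11\right) - 26\right) - 3466 = - 11 \left(21 - 26\right) - 3466 = \left(-11\right) \left(-5\right) - 3466 = 55 - 3466 = -3411$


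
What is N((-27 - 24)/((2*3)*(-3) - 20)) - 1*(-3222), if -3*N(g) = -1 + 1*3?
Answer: 9664/3 ≈ 3221.3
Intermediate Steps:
N(g) = -⅔ (N(g) = -(-1 + 1*3)/3 = -(-1 + 3)/3 = -⅓*2 = -⅔)
N((-27 - 24)/((2*3)*(-3) - 20)) - 1*(-3222) = -⅔ - 1*(-3222) = -⅔ + 3222 = 9664/3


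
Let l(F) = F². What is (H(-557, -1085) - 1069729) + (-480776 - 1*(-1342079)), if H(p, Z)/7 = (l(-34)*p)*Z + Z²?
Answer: 4898391889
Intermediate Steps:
H(p, Z) = 7*Z² + 8092*Z*p (H(p, Z) = 7*(((-34)²*p)*Z + Z²) = 7*((1156*p)*Z + Z²) = 7*(1156*Z*p + Z²) = 7*(Z² + 1156*Z*p) = 7*Z² + 8092*Z*p)
(H(-557, -1085) - 1069729) + (-480776 - 1*(-1342079)) = (7*(-1085)*(-1085 + 1156*(-557)) - 1069729) + (-480776 - 1*(-1342079)) = (7*(-1085)*(-1085 - 643892) - 1069729) + (-480776 + 1342079) = (7*(-1085)*(-644977) - 1069729) + 861303 = (4898600315 - 1069729) + 861303 = 4897530586 + 861303 = 4898391889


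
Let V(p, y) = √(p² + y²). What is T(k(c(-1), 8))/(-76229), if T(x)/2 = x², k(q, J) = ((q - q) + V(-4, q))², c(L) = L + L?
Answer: -800/76229 ≈ -0.010495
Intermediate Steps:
c(L) = 2*L
k(q, J) = 16 + q² (k(q, J) = ((q - q) + √((-4)² + q²))² = (0 + √(16 + q²))² = (√(16 + q²))² = 16 + q²)
T(x) = 2*x²
T(k(c(-1), 8))/(-76229) = (2*(16 + (2*(-1))²)²)/(-76229) = (2*(16 + (-2)²)²)*(-1/76229) = (2*(16 + 4)²)*(-1/76229) = (2*20²)*(-1/76229) = (2*400)*(-1/76229) = 800*(-1/76229) = -800/76229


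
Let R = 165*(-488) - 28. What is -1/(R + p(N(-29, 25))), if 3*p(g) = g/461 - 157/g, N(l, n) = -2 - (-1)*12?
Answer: 13830/1114051117 ≈ 1.2414e-5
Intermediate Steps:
N(l, n) = 10 (N(l, n) = -2 - 1*(-12) = -2 + 12 = 10)
p(g) = -157/(3*g) + g/1383 (p(g) = (g/461 - 157/g)/3 = (-157/g + g/461)/3 = -157/(3*g) + g/1383)
R = -80548 (R = -80520 - 28 = -80548)
-1/(R + p(N(-29, 25))) = -1/(-80548 + (1/1383)*(-72377 + 10**2)/10) = -1/(-80548 + (1/1383)*(1/10)*(-72377 + 100)) = -1/(-80548 + (1/1383)*(1/10)*(-72277)) = -1/(-80548 - 72277/13830) = -1/(-1114051117/13830) = -1*(-13830/1114051117) = 13830/1114051117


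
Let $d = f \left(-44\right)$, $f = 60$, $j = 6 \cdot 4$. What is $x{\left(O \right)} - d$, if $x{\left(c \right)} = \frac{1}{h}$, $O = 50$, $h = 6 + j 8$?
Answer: $\frac{522721}{198} \approx 2640.0$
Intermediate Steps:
$j = 24$
$h = 198$ ($h = 6 + 24 \cdot 8 = 6 + 192 = 198$)
$d = -2640$ ($d = 60 \left(-44\right) = -2640$)
$x{\left(c \right)} = \frac{1}{198}$
$x{\left(O \right)} - d = \frac{1}{198} - -2640 = \frac{1}{198} + 2640 = \frac{522721}{198}$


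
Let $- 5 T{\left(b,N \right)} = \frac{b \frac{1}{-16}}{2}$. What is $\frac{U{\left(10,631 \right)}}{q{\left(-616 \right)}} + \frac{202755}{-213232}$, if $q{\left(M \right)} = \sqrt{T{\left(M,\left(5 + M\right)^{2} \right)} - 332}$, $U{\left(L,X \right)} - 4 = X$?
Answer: $- \frac{202755}{213232} - \frac{1270 i \sqrt{33585}}{6717} \approx -0.95087 - 34.65 i$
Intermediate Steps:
$U{\left(L,X \right)} = 4 + X$
$T{\left(b,N \right)} = \frac{b}{160}$ ($T{\left(b,N \right)} = - \frac{\frac{b}{-16} \cdot \frac{1}{2}}{5} = - \frac{b \left(- \frac{1}{16}\right) \frac{1}{2}}{5} = - \frac{- \frac{b}{16} \cdot \frac{1}{2}}{5} = - \frac{\left(- \frac{1}{32}\right) b}{5} = \frac{b}{160}$)
$q{\left(M \right)} = \sqrt{-332 + \frac{M}{160}}$ ($q{\left(M \right)} = \sqrt{\frac{M}{160} - 332} = \sqrt{-332 + \frac{M}{160}}$)
$\frac{U{\left(10,631 \right)}}{q{\left(-616 \right)}} + \frac{202755}{-213232} = \frac{4 + 631}{\frac{1}{40} \sqrt{-531200 + 10 \left(-616\right)}} + \frac{202755}{-213232} = \frac{635}{\frac{1}{40} \sqrt{-531200 - 6160}} + 202755 \left(- \frac{1}{213232}\right) = \frac{635}{\frac{1}{40} \sqrt{-537360}} - \frac{202755}{213232} = \frac{635}{\frac{1}{40} \cdot 4 i \sqrt{33585}} - \frac{202755}{213232} = \frac{635}{\frac{1}{10} i \sqrt{33585}} - \frac{202755}{213232} = 635 \left(- \frac{2 i \sqrt{33585}}{6717}\right) - \frac{202755}{213232} = - \frac{1270 i \sqrt{33585}}{6717} - \frac{202755}{213232} = - \frac{202755}{213232} - \frac{1270 i \sqrt{33585}}{6717}$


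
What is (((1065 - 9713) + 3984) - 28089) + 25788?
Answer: -6965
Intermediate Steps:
(((1065 - 9713) + 3984) - 28089) + 25788 = ((-8648 + 3984) - 28089) + 25788 = (-4664 - 28089) + 25788 = -32753 + 25788 = -6965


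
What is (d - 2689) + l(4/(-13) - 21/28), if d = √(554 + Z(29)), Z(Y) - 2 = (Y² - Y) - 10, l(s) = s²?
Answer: -7268031/2704 + √1358 ≈ -2651.0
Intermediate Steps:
Z(Y) = -8 + Y² - Y (Z(Y) = 2 + ((Y² - Y) - 10) = 2 + (-10 + Y² - Y) = -8 + Y² - Y)
d = √1358 (d = √(554 + (-8 + 29² - 1*29)) = √(554 + (-8 + 841 - 29)) = √(554 + 804) = √1358 ≈ 36.851)
(d - 2689) + l(4/(-13) - 21/28) = (√1358 - 2689) + (4/(-13) - 21/28)² = (-2689 + √1358) + (4*(-1/13) - 21*1/28)² = (-2689 + √1358) + (-4/13 - ¾)² = (-2689 + √1358) + (-55/52)² = (-2689 + √1358) + 3025/2704 = -7268031/2704 + √1358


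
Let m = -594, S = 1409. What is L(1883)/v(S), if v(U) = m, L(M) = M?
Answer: -1883/594 ≈ -3.1700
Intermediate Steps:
v(U) = -594
L(1883)/v(S) = 1883/(-594) = 1883*(-1/594) = -1883/594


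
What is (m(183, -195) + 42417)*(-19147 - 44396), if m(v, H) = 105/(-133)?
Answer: -51209812044/19 ≈ -2.6953e+9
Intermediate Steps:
m(v, H) = -15/19 (m(v, H) = 105*(-1/133) = -15/19)
(m(183, -195) + 42417)*(-19147 - 44396) = (-15/19 + 42417)*(-19147 - 44396) = (805908/19)*(-63543) = -51209812044/19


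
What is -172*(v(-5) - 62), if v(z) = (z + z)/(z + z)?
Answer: 10492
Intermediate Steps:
v(z) = 1 (v(z) = (2*z)/((2*z)) = (2*z)*(1/(2*z)) = 1)
-172*(v(-5) - 62) = -172*(1 - 62) = -172*(-61) = 10492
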